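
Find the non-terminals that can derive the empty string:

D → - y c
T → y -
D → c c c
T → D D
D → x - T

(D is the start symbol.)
A non-terminal is nullable if it can derive ε (the empty string): either it has an ε-production, or it has a production whose right-hand side consists entirely of nullable non-terminals.

There are no ε-productions, so no non-terminal can derive ε.
No non-terminals are nullable.

Answer: None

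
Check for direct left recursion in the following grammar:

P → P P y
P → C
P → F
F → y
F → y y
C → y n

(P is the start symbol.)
Direct left recursion occurs when N → N α for some non-terminal N (the right-hand side begins with the left-hand side itself).

P → P P y: LEFT RECURSIVE (starts with P)
P → C: starts with C
P → F: starts with F
F → y: starts with y
F → y y: starts with y
C → y n: starts with y

The grammar has direct left recursion on: P.

Answer: Yes, P is left-recursive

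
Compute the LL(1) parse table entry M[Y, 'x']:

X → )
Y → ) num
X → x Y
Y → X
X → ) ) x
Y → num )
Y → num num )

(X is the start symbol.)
Y → X

To find M[Y, 'x'], we find productions for Y where 'x' is in the predict set (PREDICT(N → α) = (FIRST(α) \ {ε}) ∪ (FOLLOW(N) if α ⇒* ε)).

Relevant sets:
  FIRST(X) = { ')', 'x' }

Y → ) num: PREDICT = { ')' }
Y → X: PREDICT = { ')', 'x' }
  'x' is in predict set, so this production goes in M[Y, 'x']
Y → num ): PREDICT = { 'num' }
Y → num num ): PREDICT = { 'num' }

M[Y, 'x'] = Y → X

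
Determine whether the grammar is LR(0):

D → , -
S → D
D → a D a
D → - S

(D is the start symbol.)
Yes, the grammar is LR(0)

A grammar is LR(0) if no state in the canonical LR(0) collection has:
  - both a shift item (dot before a terminal) and a complete item (shift-reduce conflict), or
  - two or more complete items (reduce-reduce conflict; the accept item [D' → D .] counts as a complete item here).

Augment with D' → D and build the canonical LR(0) collection (I0 = CLOSURE({[D' → . D]}), then GOTO on every symbol after a dot until no new states appear). It has 10 states:
  I0: { [D → . , -], [D → . - S], [D → . a D a], [D' → . D] }  — shift
  I1: { [D → , . -] }  — shift
  I2: { [D → - . S], [D → . , -], [D → . - S], [D → . a D a], [S → . D] }  — shift
  I3: { [D' → D .] }  — accept
  I4: { [D → . , -], [D → . - S], [D → . a D a], [D → a . D a] }  — shift
  I5: { [D → a D . a] }  — shift
  I6: { [D → a D a .] }  — reduce
  I7: { [S → D .] }  — reduce
  I8: { [D → - S .] }  — reduce
  I9: { [D → , - .] }  — reduce

Every state is either a pure shift/goto state or contains exactly one complete item and nothing to shift — no conflicts. The grammar is LR(0).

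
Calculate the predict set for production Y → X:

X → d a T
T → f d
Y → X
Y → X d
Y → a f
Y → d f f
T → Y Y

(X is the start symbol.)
PREDICT(Y → X) = (FIRST(RHS) \ {ε}) ∪ (FOLLOW(Y) if ε ∈ FIRST(RHS), i.e. RHS ⇒* ε)
FIRST(X) = { 'd' }
FIRST(X) = { 'd' }
ε ∉ FIRST(X), so FOLLOW(Y) is not added.
PREDICT(Y → X) = { 'd' }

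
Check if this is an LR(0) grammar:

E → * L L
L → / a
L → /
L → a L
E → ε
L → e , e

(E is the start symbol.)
No. Shift-reduce conflict between [E → .] and [E → . * L L]

A grammar is LR(0) if no state in the canonical LR(0) collection has:
  - both a shift item (dot before a terminal) and a complete item (shift-reduce conflict), or
  - two or more complete items (reduce-reduce conflict; the accept item [E' → E .] counts as a complete item here).

Augment with E' → E and build the canonical LR(0) collection (I0 = CLOSURE({[E' → . E]}), then GOTO on every symbol after a dot until no new states appear). It has 12 states:
  I0: { [E → . * L L], [E → .], [E' → . E] }  — shift, reduce
  I1: { [E → * . L L], [L → . / a], [L → . /], [L → . a L], [L → . e , e] }  — shift
  I2: { [E' → E .] }  — accept
  I3: { [L → / . a], [L → / .] }  — shift, reduce
  I4: { [E → * L . L], [L → . / a], [L → . /], [L → . a L], [L → . e , e] }  — shift
  I5: { [L → . / a], [L → . /], [L → . a L], [L → . e , e], [L → a . L] }  — shift
  I6: { [L → e . , e] }  — shift
  I7: { [L → e , . e] }  — shift
  I8: { [L → e , e .] }  — reduce
  I9: { [L → a L .] }  — reduce
  I10: { [E → * L L .] }  — reduce
  I11: { [L → / a .] }  — reduce

Conflict in state I0:
  Shift-reduce conflict between [E → .] and [E → . * L L]
So the grammar is NOT LR(0).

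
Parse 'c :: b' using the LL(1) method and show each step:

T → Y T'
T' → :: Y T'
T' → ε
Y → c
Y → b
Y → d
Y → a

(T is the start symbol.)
Stack is shown with the top on the left.

Stack      Input     Action
---------------------------
T $        c :: b $  output T → Y T'
Y T' $     c :: b $  output Y → c
c T' $     c :: b $  match 'c'
T' $       :: b $    output T' → :: Y T'
:: Y T' $  :: b $    match '::'
Y T' $     b $       output Y → b
b T' $     b $       match 'b'
T' $       $         output T' → ε
$          $         accept

The string is accepted.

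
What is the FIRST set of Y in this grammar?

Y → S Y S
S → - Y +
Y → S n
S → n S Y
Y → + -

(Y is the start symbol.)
{ '+', '-', 'n' }

FIRST sets of the other non-terminals involved (by the same procedure, iterated to a fixed point):
  FIRST(S) = { '-', 'n' }

From Y → S Y S:
  - S is a non-terminal: add FIRST(S) \ {ε} = { '-', 'n' }
    S is not nullable, so stop
From Y → S n:
  - S is a non-terminal: add FIRST(S) \ {ε} = { '-', 'n' }
    S is not nullable, so stop
From Y → + -:
  - '+' is a terminal: add '+' and stop

Collecting: FIRST(Y) = { '+', '-', 'n' }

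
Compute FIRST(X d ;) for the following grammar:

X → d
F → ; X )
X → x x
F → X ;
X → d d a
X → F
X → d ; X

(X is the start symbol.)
{ ';', 'd', 'x' }

FIRST sets of the non-terminals involved (from the grammar, by fixed-point iteration):
  FIRST(X) = { ';', 'd', 'x' }

To compute FIRST(X d ;), process the symbols left to right:
Symbol X is a non-terminal. Add FIRST(X) \ {ε} = { ';', 'd', 'x' }
X is not nullable (ε ∉ FIRST(X)), so stop here.
FIRST(X d ;) = { ';', 'd', 'x' }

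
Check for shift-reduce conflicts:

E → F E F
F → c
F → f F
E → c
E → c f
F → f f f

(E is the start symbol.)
Yes — I3: [E → c .] vs [E → c . f]; I8: [F → f f f .] vs [F → . c]

Augment with E' → E and build the canonical LR(0) collection (I0 = CLOSURE({[E' → . E]}), then GOTO on every symbol after a dot until no new states appear). It has 12 states:
  I0: { [E → . F E F], [E → . c f], [E → . c], [E' → . E], [F → . c], [F → . f F], [F → . f f f] }  — shift
  I1: { [E' → E .] }  — accept
  I2: { [E → . F E F], [E → . c f], [E → . c], [E → F . E F], [F → . c], [F → . f F], [F → . f f f] }  — shift
  I3: { [E → c . f], [E → c .], [F → c .] }  — shift, 2 reduces
  I4: { [F → . c], [F → . f F], [F → . f f f], [F → f . F], [F → f . f f] }  — shift
  I5: { [F → f F .] }  — reduce
  I6: { [F → c .] }  — reduce
  I7: { [F → . c], [F → . f F], [F → . f f f], [F → f . F], [F → f . f f], [F → f f . f] }  — shift
  I8: { [F → . c], [F → . f F], [F → . f f f], [F → f . F], [F → f . f f], [F → f f . f], [F → f f f .] }  — shift, reduce
  I9: { [E → c f .] }  — reduce
  I10: { [E → F E . F], [F → . c], [F → . f F], [F → . f f f] }  — shift
  I11: { [E → F E F .] }  — reduce

I3 contains reduce items [E → c .], [F → c .] and shift item [E → c . f] — shift-reduce conflict.
I8 contains reduce item [F → f f f .] and shift items [F → . c], [F → . f F], [F → . f f f], [F → f . f f], [F → f f . f] — shift-reduce conflict.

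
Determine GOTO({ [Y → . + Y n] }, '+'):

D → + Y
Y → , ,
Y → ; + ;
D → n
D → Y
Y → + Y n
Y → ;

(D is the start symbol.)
{ [Y → + . Y n], [Y → . + Y n], [Y → . , ,], [Y → . ; + ;], [Y → . ;] }

GOTO(I, '+') = CLOSURE({ [A → αX.β] : [A → α.Xβ] ∈ I, X = '+' })

Items with dot before '+', with the dot advanced:
  [Y → . + Y n] → [Y → + . Y n]
Closure of the advanced items:
  [Y → + . Y n] has the dot before Y: add [Y → . , ,], [Y → . ; + ;], [Y → . + Y n], [Y → . ;]

GOTO = { [Y → + . Y n], [Y → . + Y n], [Y → . , ,], [Y → . ; + ;], [Y → . ;] }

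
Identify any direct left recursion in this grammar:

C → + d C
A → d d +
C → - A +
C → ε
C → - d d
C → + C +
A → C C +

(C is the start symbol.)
C → + d C: starts with '+'
A → d d +: starts with d
C → - A +: starts with '-'
C → ε: starts with ε
C → - d d: starts with '-'
C → + C +: starts with '+'
A → C C +: starts with C

No direct left recursion found.

Answer: No direct left recursion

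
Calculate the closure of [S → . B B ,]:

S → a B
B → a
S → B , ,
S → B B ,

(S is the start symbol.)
To compute CLOSURE, for each item [A → α.Bβ] where B is a non-terminal, add [B → .γ] for all productions B → γ; repeat for the newly added items until nothing changes.

Start with: [S → . B B ,]
  [S → . B B ,] has the dot before B: add [B → . a]
No further items can be added.

CLOSURE = { [B → . a], [S → . B B ,] }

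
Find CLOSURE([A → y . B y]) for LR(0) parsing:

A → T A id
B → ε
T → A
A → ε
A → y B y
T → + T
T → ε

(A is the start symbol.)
{ [A → y . B y], [B → .] }

To compute CLOSURE, for each item [A → α.Bβ] where B is a non-terminal, add [B → .γ] for all productions B → γ; repeat for the newly added items until nothing changes.

Start with: [A → y . B y]
  [A → y . B y] has the dot before B: add [B → .]
No further items can be added.

CLOSURE = { [A → y . B y], [B → .] }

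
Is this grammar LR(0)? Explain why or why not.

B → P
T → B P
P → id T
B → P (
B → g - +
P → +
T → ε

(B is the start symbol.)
A grammar is LR(0) if no state in the canonical LR(0) collection has:
  - both a shift item (dot before a terminal) and a complete item (shift-reduce conflict), or
  - two or more complete items (reduce-reduce conflict; the accept item [B' → B .] counts as a complete item here).

Augment with B' → B and build the canonical LR(0) collection (I0 = CLOSURE({[B' → . B]}), then GOTO on every symbol after a dot until no new states appear). It has 12 states:
  I0: { [B → . P (], [B → . P], [B → . g - +], [B' → . B], [P → . +], [P → . id T] }  — shift
  I1: { [P → + .] }  — reduce
  I2: { [B' → B .] }  — accept
  I3: { [B → P . (], [B → P .] }  — shift, reduce
  I4: { [B → g . - +] }  — shift
  I5: { [B → . P (], [B → . P], [B → . g - +], [P → . +], [P → . id T], [P → id . T], [T → . B P], [T → .] }  — shift, reduce
  I6: { [P → . +], [P → . id T], [T → B . P] }  — shift
  I7: { [P → id T .] }  — reduce
  I8: { [T → B P .] }  — reduce
  I9: { [B → g - . +] }  — shift
  I10: { [B → g - + .] }  — reduce
  I11: { [B → P ( .] }  — reduce

Conflict in state I3:
  Shift-reduce conflict between [B → P .] and [B → P . (]
So the grammar is NOT LR(0).

Answer: No. Shift-reduce conflict between [B → P .] and [B → P . (]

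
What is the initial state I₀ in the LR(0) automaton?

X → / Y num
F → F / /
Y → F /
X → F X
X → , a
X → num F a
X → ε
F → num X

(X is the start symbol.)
First, augment the grammar with X' → X
I₀ = CLOSURE({ [X' → . X] }):
  [X' → . X] has the dot before X: add [X → . / Y num], [X → . F X], [X → . , a], [X → . num F a], [X → .]
  [X → . F X] has the dot before F: add [F → . F / /], [F → . num X]
No further items can be added.

I₀ = { [F → . F / /], [F → . num X], [X → . , a], [X → . / Y num], [X → . F X], [X → . num F a], [X → .], [X' → . X] }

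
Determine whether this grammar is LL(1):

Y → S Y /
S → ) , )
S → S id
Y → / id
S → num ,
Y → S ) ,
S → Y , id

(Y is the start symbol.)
No. Predict set conflict for Y: { '/' }

Relevant sets:
  FIRST(S) = { ')', '/', 'num' }
  FIRST(Y) = { ')', '/', 'num' }

For Y:
  PREDICT(Y → S Y '/') = { ')', '/', 'num' }
  PREDICT(Y → '/' id) = { '/' }
  PREDICT(Y → S ')' ',') = { ')', '/', 'num' }
For S:
  PREDICT(S → ')' ',' ')') = { ')' }
  PREDICT(S → S id) = { ')', '/', 'num' }
  PREDICT(S → num ',') = { 'num' }
  PREDICT(S → Y ',' id) = { ')', '/', 'num' }

Conflict found: Predict set conflict for Y: { '/' }
The grammar is NOT LL(1).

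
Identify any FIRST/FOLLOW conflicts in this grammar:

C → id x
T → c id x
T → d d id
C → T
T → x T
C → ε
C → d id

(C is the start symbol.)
Nullable non-terminals: C.
FIRST sets used below: FIRST(T) = { 'c', 'd', 'x' }

C: nullable alternative(s) C → ε; FOLLOW(C) = { $ }
  C → id x: FIRST \ {ε} = { 'id' } — disjoint from FOLLOW(C)
  C → T: FIRST \ {ε} = { 'c', 'd', 'x' } — disjoint from FOLLOW(C)
  C → ε: FIRST \ {ε} = { } — this is the only nullable alternative, skip
  C → d id: FIRST \ {ε} = { 'd' } — disjoint from FOLLOW(C)

T has no nullable alternative, so no FIRST/FOLLOW check is needed there.

No FIRST/FOLLOW conflicts found.

Answer: No FIRST/FOLLOW conflicts.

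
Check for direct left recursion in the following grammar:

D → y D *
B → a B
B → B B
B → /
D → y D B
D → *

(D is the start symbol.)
D → y D *: starts with y
B → a B: starts with a
B → B B: LEFT RECURSIVE (starts with B)
B → /: starts with '/'
D → y D B: starts with y
D → *: starts with '*'

The grammar has direct left recursion on: B.

Answer: Yes, B is left-recursive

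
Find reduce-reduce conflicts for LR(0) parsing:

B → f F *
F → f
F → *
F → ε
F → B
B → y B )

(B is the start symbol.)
Yes — I9: [F → .] vs [F → f .]

Augment with B' → B and build the canonical LR(0) collection (I0 = CLOSURE({[B' → . B]}), then GOTO on every symbol after a dot until no new states appear). It has 11 states:
  I0: { [B → . f F *], [B → . y B )], [B' → . B] }  — shift
  I1: { [B' → B .] }  — accept
  I2: { [B → . f F *], [B → . y B )], [B → f . F *], [F → . *], [F → . B], [F → . f], [F → .] }  — shift, reduce
  I3: { [B → . f F *], [B → . y B )], [B → y . B )] }  — shift
  I4: { [B → y B . )] }  — shift
  I5: { [B → y B ) .] }  — reduce
  I6: { [F → * .] }  — reduce
  I7: { [F → B .] }  — reduce
  I8: { [B → f F . *] }  — shift
  I9: { [B → . f F *], [B → . y B )], [B → f . F *], [F → . *], [F → . B], [F → . f], [F → .], [F → f .] }  — shift, 2 reduces
  I10: { [B → f F * .] }  — reduce

I9 contains complete items [F → .], [F → f .] — reduce-reduce conflict.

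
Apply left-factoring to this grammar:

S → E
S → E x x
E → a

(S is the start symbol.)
Left-factoring transforms A → αβ₁ | αβ₂ into A → αA' and A' → β₁ | β₂
(α is the longest common prefix among the alternatives). Repeat until
no nonterminal has two alternatives with a common prefix.

Round 1: S has alternatives sharing prefix 'E'. Introduce S': S → E S'
  Add: S' → ε
  Add: S' → x x

No remaining common prefixes — done.

Resulting grammar:
S → E S'
S' → ε
S' → x x
E → a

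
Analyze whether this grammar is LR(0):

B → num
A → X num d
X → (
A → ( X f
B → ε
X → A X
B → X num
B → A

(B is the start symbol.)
No. Shift-reduce conflict between [B → .] and [A → . ( X f]

Augment with B' → B and build the canonical LR(0) collection (I0 = CLOSURE({[B' → . B]}), then GOTO on every symbol after a dot until no new states appear). It has 13 states:
  I0: { [A → . ( X f], [A → . X num d], [B → . A], [B → . X num], [B → . num], [B → .], [B' → . B], [X → . (], [X → . A X] }  — shift, reduce
  I1: { [A → ( . X f], [A → . ( X f], [A → . X num d], [X → ( .], [X → . (], [X → . A X] }  — shift, reduce
  I2: { [A → . ( X f], [A → . X num d], [B → A .], [X → . (], [X → . A X], [X → A . X] }  — shift, reduce
  I3: { [B' → B .] }  — accept
  I4: { [A → X . num d], [B → X . num] }  — shift
  I5: { [B → num .] }  — reduce
  I6: { [A → X num . d], [B → X num .] }  — shift, reduce
  I7: { [A → X num d .] }  — reduce
  I8: { [A → . ( X f], [A → . X num d], [X → . (], [X → . A X], [X → A . X] }  — shift
  I9: { [A → X . num d], [X → A X .] }  — shift, reduce
  I10: { [A → X num . d] }  — shift
  I11: { [A → ( X . f], [A → X . num d] }  — shift
  I12: { [A → ( X f .] }  — reduce

Conflict in state I0:
  Shift-reduce conflict between [B → .] and [A → . ( X f]
So the grammar is NOT LR(0).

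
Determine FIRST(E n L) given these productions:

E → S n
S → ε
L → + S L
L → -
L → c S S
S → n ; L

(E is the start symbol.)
{ 'n' }

FIRST sets of the non-terminals involved (from the grammar, by fixed-point iteration):
  FIRST(E) = { 'n' }

To compute FIRST(E n L), process the symbols left to right:
Symbol E is a non-terminal. Add FIRST(E) \ {ε} = { 'n' }
E is not nullable (ε ∉ FIRST(E)), so stop here.
FIRST(E n L) = { 'n' }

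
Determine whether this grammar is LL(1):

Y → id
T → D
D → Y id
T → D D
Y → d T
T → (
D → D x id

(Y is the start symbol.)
Relevant sets:
  FIRST(D) = { 'd', 'id' }
  FIRST(Y) = { 'd', 'id' }

For Y:
  PREDICT(Y → id) = { 'id' }
  PREDICT(Y → d T) = { 'd' }
For T:
  PREDICT(T → D) = { 'd', 'id' }
  PREDICT(T → D D) = { 'd', 'id' }
  PREDICT(T → '(') = { '(' }
For D:
  PREDICT(D → Y id) = { 'd', 'id' }
  PREDICT(D → D x id) = { 'd', 'id' }

Conflict found: Predict set conflict for T: { 'd', 'id' }
The grammar is NOT LL(1).

Answer: No. Predict set conflict for T: { 'd', 'id' }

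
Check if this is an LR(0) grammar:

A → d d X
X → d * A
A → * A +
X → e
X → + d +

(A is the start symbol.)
Yes, the grammar is LR(0)

A grammar is LR(0) if no state in the canonical LR(0) collection has:
  - both a shift item (dot before a terminal) and a complete item (shift-reduce conflict), or
  - two or more complete items (reduce-reduce conflict; the accept item [A' → A .] counts as a complete item here).

Augment with A' → A and build the canonical LR(0) collection (I0 = CLOSURE({[A' → . A]}), then GOTO on every symbol after a dot until no new states appear). It has 15 states:
  I0: { [A → . * A +], [A → . d d X], [A' → . A] }  — shift
  I1: { [A → * . A +], [A → . * A +], [A → . d d X] }  — shift
  I2: { [A' → A .] }  — accept
  I3: { [A → d . d X] }  — shift
  I4: { [A → d d . X], [X → . + d +], [X → . d * A], [X → . e] }  — shift
  I5: { [X → + . d +] }  — shift
  I6: { [A → d d X .] }  — reduce
  I7: { [X → d . * A] }  — shift
  I8: { [X → e .] }  — reduce
  I9: { [A → . * A +], [A → . d d X], [X → d * . A] }  — shift
  I10: { [X → d * A .] }  — reduce
  I11: { [X → + d . +] }  — shift
  I12: { [X → + d + .] }  — reduce
  I13: { [A → * A . +] }  — shift
  I14: { [A → * A + .] }  — reduce

Every state is either a pure shift/goto state or contains exactly one complete item and nothing to shift — no conflicts. The grammar is LR(0).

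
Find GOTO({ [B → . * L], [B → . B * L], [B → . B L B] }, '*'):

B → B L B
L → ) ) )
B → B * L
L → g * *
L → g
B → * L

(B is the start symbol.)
GOTO(I, '*') = CLOSURE({ [A → αX.β] : [A → α.Xβ] ∈ I, X = '*' })

Items with dot before '*', with the dot advanced:
  [B → . * L] → [B → * . L]
Closure of the advanced items:
  [B → * . L] has the dot before L: add [L → . ) ) )], [L → . g * *], [L → . g]

GOTO = { [B → * . L], [L → . ) ) )], [L → . g * *], [L → . g] }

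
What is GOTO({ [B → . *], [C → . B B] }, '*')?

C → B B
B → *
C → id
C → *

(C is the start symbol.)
GOTO(I, '*') = CLOSURE({ [A → αX.β] : [A → α.Xβ] ∈ I, X = '*' })

Items with dot before '*', with the dot advanced:
  [B → . *] → [B → * .]
Closure adds nothing (no advanced item has the dot before a non-terminal).

GOTO = { [B → * .] }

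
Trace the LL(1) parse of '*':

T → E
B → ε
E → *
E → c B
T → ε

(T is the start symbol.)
LL(1) parsing maintains a stack (initially the start symbol over $) and the input. At each step: if the stack top is a terminal, match it against the current input token; if it is a non-terminal N, replace it with the RHS of M[N, lookahead] (the unique production whose predict set contains the lookahead).

Stack is shown with the top on the left.

Stack  Input  Action
--------------------
T $    * $    output T → E
E $    * $    output E → *
* $    * $    match '*'
$      $      accept

The string is accepted.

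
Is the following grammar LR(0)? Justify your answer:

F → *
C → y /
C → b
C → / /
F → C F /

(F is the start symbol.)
Yes, the grammar is LR(0)

A grammar is LR(0) if no state in the canonical LR(0) collection has:
  - both a shift item (dot before a terminal) and a complete item (shift-reduce conflict), or
  - two or more complete items (reduce-reduce conflict; the accept item [F' → F .] counts as a complete item here).

Augment with F' → F and build the canonical LR(0) collection (I0 = CLOSURE({[F' → . F]}), then GOTO on every symbol after a dot until no new states appear). It has 11 states:
  I0: { [C → . / /], [C → . b], [C → . y /], [F → . *], [F → . C F /], [F' → . F] }  — shift
  I1: { [F → * .] }  — reduce
  I2: { [C → / . /] }  — shift
  I3: { [C → . / /], [C → . b], [C → . y /], [F → . *], [F → . C F /], [F → C . F /] }  — shift
  I4: { [F' → F .] }  — accept
  I5: { [C → b .] }  — reduce
  I6: { [C → y . /] }  — shift
  I7: { [C → y / .] }  — reduce
  I8: { [F → C F . /] }  — shift
  I9: { [F → C F / .] }  — reduce
  I10: { [C → / / .] }  — reduce

Every state is either a pure shift/goto state or contains exactly one complete item and nothing to shift — no conflicts. The grammar is LR(0).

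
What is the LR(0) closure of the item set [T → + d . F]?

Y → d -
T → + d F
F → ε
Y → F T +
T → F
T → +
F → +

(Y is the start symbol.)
To compute CLOSURE, for each item [A → α.Bβ] where B is a non-terminal, add [B → .γ] for all productions B → γ; repeat for the newly added items until nothing changes.

Start with: [T → + d . F]
  [T → + d . F] has the dot before F: add [F → .], [F → . +]
No further items can be added.

CLOSURE = { [F → . +], [F → .], [T → + d . F] }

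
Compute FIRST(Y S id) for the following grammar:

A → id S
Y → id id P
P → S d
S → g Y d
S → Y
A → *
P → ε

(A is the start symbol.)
{ 'id' }

FIRST sets of the non-terminals involved (from the grammar, by fixed-point iteration):
  FIRST(Y) = { 'id' }

To compute FIRST(Y S id), process the symbols left to right:
Symbol Y is a non-terminal. Add FIRST(Y) \ {ε} = { 'id' }
Y is not nullable (ε ∉ FIRST(Y)), so stop here.
FIRST(Y S id) = { 'id' }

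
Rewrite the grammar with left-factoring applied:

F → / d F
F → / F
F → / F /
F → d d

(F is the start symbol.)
F → / F'
F' → d F
F' → F F''
F'' → ε
F'' → /
F → d d

Left-factoring transforms A → αβ₁ | αβ₂ into A → αA' and A' → β₁ | β₂
(α is the longest common prefix among the alternatives). Repeat until
no nonterminal has two alternatives with a common prefix.

Round 1: F has alternatives sharing prefix '/'. Introduce F': F → / F'
  Add: F' → d F
  Add: F' → F
  Add: F' → F /

Round 2: F' has alternatives sharing prefix 'F'. Introduce F'': F' → F F''
  Add: F'' → ε
  Add: F'' → /

No remaining common prefixes — done.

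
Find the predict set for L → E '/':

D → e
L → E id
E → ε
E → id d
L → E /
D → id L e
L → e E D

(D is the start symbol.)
PREDICT(L → E '/') = (FIRST(RHS) \ {ε}) ∪ (FOLLOW(L) if ε ∈ FIRST(RHS), i.e. RHS ⇒* ε)
FIRST(E) = { 'id', ε }
FIRST(E '/') = { '/', 'id' }
ε ∉ FIRST(E '/'), so FOLLOW(L) is not added.
PREDICT(L → E '/') = { '/', 'id' }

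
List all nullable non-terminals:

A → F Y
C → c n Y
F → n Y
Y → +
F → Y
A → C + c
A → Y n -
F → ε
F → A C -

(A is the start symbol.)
{ 'F' }

ε-productions: F → ε
So F is immediately nullable.
No further non-terminal can be added: every production for the remaining non-terminals contains a terminal or a non-nullable non-terminal.
Nullable = { 'F' }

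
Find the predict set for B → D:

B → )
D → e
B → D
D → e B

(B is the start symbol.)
{ 'e' }

PREDICT(B → D) = (FIRST(RHS) \ {ε}) ∪ (FOLLOW(B) if ε ∈ FIRST(RHS), i.e. RHS ⇒* ε)
FIRST(D) = { 'e' }
FIRST(D) = { 'e' }
ε ∉ FIRST(D), so FOLLOW(B) is not added.
PREDICT(B → D) = { 'e' }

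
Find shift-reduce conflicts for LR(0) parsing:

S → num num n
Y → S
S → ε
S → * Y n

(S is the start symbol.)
Yes — I0: [S → .] vs [S → . * Y n]; I1: [S → .] vs [S → . * Y n]

A shift-reduce conflict occurs when an LR(0) state has both:
  - a complete (reduce) item [A → α .] (dot at the end), and
  - a shift item [B → β . c γ] (dot before a terminal).

Augment with S' → S and build the canonical LR(0) collection (I0 = CLOSURE({[S' → . S]}), then GOTO on every symbol after a dot until no new states appear). It has 9 states:
  I0: { [S → . * Y n], [S → . num num n], [S → .], [S' → . S] }  — shift, reduce
  I1: { [S → * . Y n], [S → . * Y n], [S → . num num n], [S → .], [Y → . S] }  — shift, reduce
  I2: { [S' → S .] }  — accept
  I3: { [S → num . num n] }  — shift
  I4: { [S → num num . n] }  — shift
  I5: { [S → num num n .] }  — reduce
  I6: { [Y → S .] }  — reduce
  I7: { [S → * Y . n] }  — shift
  I8: { [S → * Y n .] }  — reduce

I0 contains reduce item [S → .] and shift items [S → . * Y n], [S → . num num n] — shift-reduce conflict.
I1 contains reduce item [S → .] and shift items [S → . * Y n], [S → . num num n] — shift-reduce conflict.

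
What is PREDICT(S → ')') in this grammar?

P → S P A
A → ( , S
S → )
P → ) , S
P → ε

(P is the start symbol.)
PREDICT(S → ')') = (FIRST(RHS) \ {ε}) ∪ (FOLLOW(S) if ε ∈ FIRST(RHS), i.e. RHS ⇒* ε)
FIRST(')') = { ')' }
ε ∉ FIRST(')'), so FOLLOW(S) is not added.
PREDICT(S → ')') = { ')' }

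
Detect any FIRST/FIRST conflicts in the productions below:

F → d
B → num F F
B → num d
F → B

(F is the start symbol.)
A FIRST/FIRST conflict occurs when two productions N → α and N → β for the same non-terminal have FIRST(α) ∩ FIRST(β) ≠ ∅ (with ε ∈ FIRST of a nullable right-hand side, so two nullable alternatives also conflict).

FIRST sets of the non-terminals at (or reachable through a nullable prefix from) the front of some alternative:
  FIRST(B) = { 'num' }

Productions for F:
  F → d: FIRST = { 'd' }
  F → B: FIRST = { 'num' }
Productions for B:
  B → num F F: FIRST = { 'num' }
  B → num d: FIRST = { 'num' }

Conflict for B: B → num F F and B → num d
  Overlap: { 'num' }

Answer: Yes. B → num F F / B → num d on { 'num' }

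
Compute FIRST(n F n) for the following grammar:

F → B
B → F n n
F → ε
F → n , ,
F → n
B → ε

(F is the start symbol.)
{ 'n' }

To compute FIRST(n F n), process the symbols left to right:
Symbol n is a terminal. Add 'n' and stop.
FIRST(n F n) = { 'n' }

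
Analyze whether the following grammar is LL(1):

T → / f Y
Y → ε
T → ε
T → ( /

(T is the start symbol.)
Yes, the grammar is LL(1).

A grammar is LL(1) if for each non-terminal N with multiple productions, the predict sets of those productions are pairwise disjoint, where PREDICT(N → α) = (FIRST(α) \ {ε}) ∪ (FOLLOW(N) if α ⇒* ε).

Relevant sets:
  FOLLOW(T) = { $ }

For T:
  PREDICT(T → '/' f Y) = { '/' }
  PREDICT(T → ε) = { $ }
  PREDICT(T → '(' '/') = { '(' }
Y has a single production, so nothing to check there.

All predict sets are disjoint. The grammar IS LL(1).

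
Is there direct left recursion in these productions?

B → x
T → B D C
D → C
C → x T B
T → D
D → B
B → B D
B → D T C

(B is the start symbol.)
Yes, B is left-recursive

Direct left recursion occurs when N → N α for some non-terminal N (the right-hand side begins with the left-hand side itself).

B → x: starts with x
T → B D C: starts with B
D → C: starts with C
C → x T B: starts with x
T → D: starts with D
D → B: starts with B
B → B D: LEFT RECURSIVE (starts with B)
B → D T C: starts with D

The grammar has direct left recursion on: B.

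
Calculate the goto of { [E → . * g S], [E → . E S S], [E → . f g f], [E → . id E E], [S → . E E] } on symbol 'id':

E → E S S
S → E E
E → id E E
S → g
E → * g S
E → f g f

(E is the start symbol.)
GOTO(I, 'id') = CLOSURE({ [A → αX.β] : [A → α.Xβ] ∈ I, X = 'id' })

Items with dot before 'id', with the dot advanced:
  [E → . id E E] → [E → id . E E]
Closure of the advanced items:
  [E → id . E E] has the dot before E: add [E → . E S S], [E → . id E E], [E → . * g S], [E → . f g f]

GOTO = { [E → . * g S], [E → . E S S], [E → . f g f], [E → . id E E], [E → id . E E] }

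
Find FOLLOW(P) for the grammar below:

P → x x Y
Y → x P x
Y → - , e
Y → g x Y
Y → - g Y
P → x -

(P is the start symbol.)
{ $, 'x' }

To compute FOLLOW(P), find every occurrence of P on a right-hand side N → α P β: add FIRST(β) \ {ε}, and if β is empty or nullable also add FOLLOW(N). Iterate to a fixed point.

P is the start symbol, so $ ∈ FOLLOW(P).
In Y → x P x: P is followed by x, add FIRST(x) \ {ε} = { 'x' }

Taking the union: FOLLOW(P) = { $, 'x' }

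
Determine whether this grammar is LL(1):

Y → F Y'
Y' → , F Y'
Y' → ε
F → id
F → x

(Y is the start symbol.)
A grammar is LL(1) if for each non-terminal N with multiple productions, the predict sets of those productions are pairwise disjoint, where PREDICT(N → α) = (FIRST(α) \ {ε}) ∪ (FOLLOW(N) if α ⇒* ε).

Relevant sets:
  FOLLOW(Y') = { $ }

For Y':
  PREDICT(Y' → ',' F Y') = { ',' }
  PREDICT(Y' → ε) = { $ }
For F:
  PREDICT(F → id) = { 'id' }
  PREDICT(F → x) = { 'x' }
Y has a single production, so nothing to check there.

All predict sets are disjoint. The grammar IS LL(1).

Answer: Yes, the grammar is LL(1).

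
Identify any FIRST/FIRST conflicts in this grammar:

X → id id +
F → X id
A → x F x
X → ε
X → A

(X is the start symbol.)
FIRST sets of the non-terminals at (or reachable through a nullable prefix from) the front of some alternative:
  FIRST(A) = { 'x' }

Productions for X:
  X → id id +: FIRST = { 'id' }
  X → ε: FIRST = { ε }
  X → A: FIRST = { 'x' }
F, A have only one production, so no FIRST/FIRST conflict is possible there.

All alternatives of each non-terminal have pairwise disjoint FIRST sets.

Answer: No FIRST/FIRST conflicts.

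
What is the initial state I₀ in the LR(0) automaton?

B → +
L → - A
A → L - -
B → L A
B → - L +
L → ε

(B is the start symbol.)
First, augment the grammar with B' → B
I₀ = CLOSURE({ [B' → . B] }):
  [B' → . B] has the dot before B: add [B → . +], [B → . L A], [B → . - L +]
  [B → . L A] has the dot before L: add [L → . - A], [L → .]
No further items can be added.

I₀ = { [B → . +], [B → . - L +], [B → . L A], [B' → . B], [L → . - A], [L → .] }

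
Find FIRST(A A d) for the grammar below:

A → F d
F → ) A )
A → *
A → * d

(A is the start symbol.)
FIRST sets of the non-terminals involved (from the grammar, by fixed-point iteration):
  FIRST(A) = { ')', '*' }

To compute FIRST(A A d), process the symbols left to right:
Symbol A is a non-terminal. Add FIRST(A) \ {ε} = { ')', '*' }
A is not nullable (ε ∉ FIRST(A)), so stop here.
FIRST(A A d) = { ')', '*' }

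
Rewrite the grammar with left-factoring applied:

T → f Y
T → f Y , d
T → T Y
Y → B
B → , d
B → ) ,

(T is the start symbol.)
Left-factoring transforms A → αβ₁ | αβ₂ into A → αA' and A' → β₁ | β₂
(α is the longest common prefix among the alternatives). Repeat until
no nonterminal has two alternatives with a common prefix.

Round 1: T has alternatives sharing prefix 'f Y'. Introduce T': T → f Y T'
  Add: T' → ε
  Add: T' → , d

No remaining common prefixes — done.

Resulting grammar:
T → f Y T'
T' → ε
T' → , d
T → T Y
Y → B
B → , d
B → ) ,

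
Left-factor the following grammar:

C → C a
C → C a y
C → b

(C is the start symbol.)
Left-factoring transforms A → αβ₁ | αβ₂ into A → αA' and A' → β₁ | β₂
(α is the longest common prefix among the alternatives). Repeat until
no nonterminal has two alternatives with a common prefix.

Round 1: C has alternatives sharing prefix 'C a'. Introduce C': C → C a C'
  Add: C' → ε
  Add: C' → y

No remaining common prefixes — done.

Resulting grammar:
C → C a C'
C' → ε
C' → y
C → b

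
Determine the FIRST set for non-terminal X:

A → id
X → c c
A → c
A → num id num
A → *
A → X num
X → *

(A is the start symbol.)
{ '*', 'c' }

From X → c c:
  - c is a terminal: add 'c' and stop
From X → *:
  - '*' is a terminal: add '*' and stop

Collecting: FIRST(X) = { '*', 'c' }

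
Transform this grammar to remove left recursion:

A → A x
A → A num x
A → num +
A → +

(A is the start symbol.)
A → num + A'
A → + A'
A' → x A'
A' → num x A'
A' → ε

A is directly left-recursive. The standard transformation for
  A → A α₁ | ... | A α_m | β₁ | ... | β_n
is
  A  → β₁ A' | ... | β_n A'
  A' → α₁ A' | ... | α_m A' | ε

A → num + becomes A → num + A'
A → + becomes A → + A'
A → A x becomes A' → x A'
A → A num x becomes A' → num x A'
Add A' → ε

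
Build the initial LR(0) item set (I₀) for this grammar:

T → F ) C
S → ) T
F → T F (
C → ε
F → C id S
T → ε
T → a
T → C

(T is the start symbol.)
{ [C → .], [F → . C id S], [F → . T F (], [T → . C], [T → . F ) C], [T → . a], [T → .], [T' → . T] }

First, augment the grammar with T' → T
I₀ = CLOSURE({ [T' → . T] }):
  [T' → . T] has the dot before T: add [T → . F ) C], [T → .], [T → . a], [T → . C]
  [T → . F ) C] has the dot before F: add [F → . T F (], [F → . C id S]
  [T → . C] has the dot before C: add [C → .]
No further items can be added.

I₀ = { [C → .], [F → . C id S], [F → . T F (], [T → . C], [T → . F ) C], [T → . a], [T → .], [T' → . T] }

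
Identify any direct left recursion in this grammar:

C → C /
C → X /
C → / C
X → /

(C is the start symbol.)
Yes, C is left-recursive

Direct left recursion occurs when N → N α for some non-terminal N (the right-hand side begins with the left-hand side itself).

C → C /: LEFT RECURSIVE (starts with C)
C → X /: starts with X
C → / C: starts with '/'
X → /: starts with '/'

The grammar has direct left recursion on: C.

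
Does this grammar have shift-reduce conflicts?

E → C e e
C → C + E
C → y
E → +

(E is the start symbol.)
No shift-reduce conflicts

Augment with E' → E and build the canonical LR(0) collection (I0 = CLOSURE({[E' → . E]}), then GOTO on every symbol after a dot until no new states appear). It has 9 states:
  I0: { [C → . C + E], [C → . y], [E → . +], [E → . C e e], [E' → . E] }  — shift
  I1: { [E → + .] }  — reduce
  I2: { [C → C . + E], [E → C . e e] }  — shift
  I3: { [E' → E .] }  — accept
  I4: { [C → y .] }  — reduce
  I5: { [C → . C + E], [C → . y], [C → C + . E], [E → . +], [E → . C e e] }  — shift
  I6: { [E → C e . e] }  — shift
  I7: { [E → C e e .] }  — reduce
  I8: { [C → C + E .] }  — reduce

No state contains both a complete item and a shift item.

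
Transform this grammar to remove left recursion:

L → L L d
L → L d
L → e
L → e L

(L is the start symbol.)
L → e L'
L → e L L'
L' → L d L'
L' → d L'
L' → ε

L is directly left-recursive. The standard transformation for
  A → A α₁ | ... | A α_m | β₁ | ... | β_n
is
  A  → β₁ A' | ... | β_n A'
  A' → α₁ A' | ... | α_m A' | ε

L → e becomes L → e L'
L → e L becomes L → e L L'
L → L L d becomes L' → L d L'
L → L d becomes L' → d L'
Add L' → ε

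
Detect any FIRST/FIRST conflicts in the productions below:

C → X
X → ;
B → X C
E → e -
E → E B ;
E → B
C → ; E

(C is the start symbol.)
A FIRST/FIRST conflict occurs when two productions N → α and N → β for the same non-terminal have FIRST(α) ∩ FIRST(β) ≠ ∅ (with ε ∈ FIRST of a nullable right-hand side, so two nullable alternatives also conflict).

FIRST sets of the non-terminals at (or reachable through a nullable prefix from) the front of some alternative:
  FIRST(X) = { ';' }
  FIRST(E) = { ';', 'e' }
  FIRST(B) = { ';' }

Productions for C:
  C → X: FIRST = { ';' }
  C → ; E: FIRST = { ';' }
Productions for E:
  E → e -: FIRST = { 'e' }
  E → E B ;: FIRST = { ';', 'e' }
  E → B: FIRST = { ';' }
X, B have only one production, so no FIRST/FIRST conflict is possible there.

Conflict for C: C → X and C → ; E
  Overlap: { ';' }
Conflict for E: E → e - and E → E B ;
  Overlap: { 'e' }
Conflict for E: E → E B ; and E → B
  Overlap: { ';' }

Answer: Yes. C → X / C → ';' E on { ';' }; E → e '-' / E → E B ';' on { 'e' }; E → E B ';' / E → B on { ';' }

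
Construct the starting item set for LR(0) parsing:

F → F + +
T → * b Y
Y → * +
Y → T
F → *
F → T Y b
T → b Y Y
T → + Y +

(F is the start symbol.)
{ [F → . *], [F → . F + +], [F → . T Y b], [F' → . F], [T → . * b Y], [T → . + Y +], [T → . b Y Y] }

First, augment the grammar with F' → F
I₀ = CLOSURE({ [F' → . F] }):
  [F' → . F] has the dot before F: add [F → . F + +], [F → . *], [F → . T Y b]
  [F → . T Y b] has the dot before T: add [T → . * b Y], [T → . b Y Y], [T → . + Y +]
No further items can be added.

I₀ = { [F → . *], [F → . F + +], [F → . T Y b], [F' → . F], [T → . * b Y], [T → . + Y +], [T → . b Y Y] }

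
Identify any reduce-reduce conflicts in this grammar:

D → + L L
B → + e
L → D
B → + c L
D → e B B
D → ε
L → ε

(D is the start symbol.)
Yes — I1: [D → .] vs [L → .]; I7: [D → .] vs [L → .]; I11: [D → .] vs [L → .]

A reduce-reduce conflict occurs when an LR(0) state has two complete items [A → α .] and [B → β .] — both call for a reduction, and with no lookahead the parser cannot choose between them.

Augment with D' → D and build the canonical LR(0) collection (I0 = CLOSURE({[D' → . D]}), then GOTO on every symbol after a dot until no new states appear). It has 13 states:
  I0: { [D → . + L L], [D → . e B B], [D → .], [D' → . D] }  — shift, reduce
  I1: { [D → + . L L], [D → . + L L], [D → . e B B], [D → .], [L → . D], [L → .] }  — shift, 2 reduces
  I2: { [D' → D .] }  — accept
  I3: { [B → . + c L], [B → . + e], [D → e . B B] }  — shift
  I4: { [B → + . c L], [B → + . e] }  — shift
  I5: { [B → . + c L], [B → . + e], [D → e B . B] }  — shift
  I6: { [D → e B B .] }  — reduce
  I7: { [B → + c . L], [D → . + L L], [D → . e B B], [D → .], [L → . D], [L → .] }  — shift, 2 reduces
  I8: { [B → + e .] }  — reduce
  I9: { [L → D .] }  — reduce
  I10: { [B → + c L .] }  — reduce
  I11: { [D → + L . L], [D → . + L L], [D → . e B B], [D → .], [L → . D], [L → .] }  — shift, 2 reduces
  I12: { [D → + L L .] }  — reduce

I1 contains complete items [D → .], [L → .] — reduce-reduce conflict.
I7 contains complete items [D → .], [L → .] — reduce-reduce conflict.
I11 contains complete items [D → .], [L → .] — reduce-reduce conflict.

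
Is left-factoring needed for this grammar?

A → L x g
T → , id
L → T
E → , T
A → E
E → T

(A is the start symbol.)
Left-factoring is needed when two productions for the same non-terminal
share a common prefix on the right-hand side.

Productions for A:
  A → L x g
  A → E
Productions for E:
  E → , T
  E → T

No common prefixes found.

Answer: No, left-factoring is not needed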